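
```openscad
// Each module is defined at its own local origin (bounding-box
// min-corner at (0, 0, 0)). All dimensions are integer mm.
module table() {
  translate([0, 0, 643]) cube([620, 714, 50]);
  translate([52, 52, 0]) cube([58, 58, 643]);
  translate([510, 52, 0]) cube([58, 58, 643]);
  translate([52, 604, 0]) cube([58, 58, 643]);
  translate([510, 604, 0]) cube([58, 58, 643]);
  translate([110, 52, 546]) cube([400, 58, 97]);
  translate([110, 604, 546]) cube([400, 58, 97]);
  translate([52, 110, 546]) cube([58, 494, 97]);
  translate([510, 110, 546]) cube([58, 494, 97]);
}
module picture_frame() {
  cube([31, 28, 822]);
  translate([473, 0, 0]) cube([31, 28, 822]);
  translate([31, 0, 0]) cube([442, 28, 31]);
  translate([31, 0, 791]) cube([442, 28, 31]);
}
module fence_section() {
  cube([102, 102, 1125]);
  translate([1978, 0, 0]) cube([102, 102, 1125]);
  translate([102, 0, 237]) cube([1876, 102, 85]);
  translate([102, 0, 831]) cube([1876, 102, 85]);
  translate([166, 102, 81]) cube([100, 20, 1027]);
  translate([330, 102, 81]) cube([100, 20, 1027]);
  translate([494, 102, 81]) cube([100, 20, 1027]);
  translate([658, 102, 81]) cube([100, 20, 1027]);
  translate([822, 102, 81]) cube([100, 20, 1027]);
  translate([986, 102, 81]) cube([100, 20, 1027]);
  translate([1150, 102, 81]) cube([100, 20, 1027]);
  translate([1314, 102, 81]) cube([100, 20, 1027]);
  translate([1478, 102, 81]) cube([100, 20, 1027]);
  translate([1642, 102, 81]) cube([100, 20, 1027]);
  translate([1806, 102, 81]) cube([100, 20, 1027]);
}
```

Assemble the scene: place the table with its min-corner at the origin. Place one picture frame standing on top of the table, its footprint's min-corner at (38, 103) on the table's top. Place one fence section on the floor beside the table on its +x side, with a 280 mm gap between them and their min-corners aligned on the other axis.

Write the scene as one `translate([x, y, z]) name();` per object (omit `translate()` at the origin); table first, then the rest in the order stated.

table();
translate([38, 103, 693]) picture_frame();
translate([900, 0, 0]) fence_section();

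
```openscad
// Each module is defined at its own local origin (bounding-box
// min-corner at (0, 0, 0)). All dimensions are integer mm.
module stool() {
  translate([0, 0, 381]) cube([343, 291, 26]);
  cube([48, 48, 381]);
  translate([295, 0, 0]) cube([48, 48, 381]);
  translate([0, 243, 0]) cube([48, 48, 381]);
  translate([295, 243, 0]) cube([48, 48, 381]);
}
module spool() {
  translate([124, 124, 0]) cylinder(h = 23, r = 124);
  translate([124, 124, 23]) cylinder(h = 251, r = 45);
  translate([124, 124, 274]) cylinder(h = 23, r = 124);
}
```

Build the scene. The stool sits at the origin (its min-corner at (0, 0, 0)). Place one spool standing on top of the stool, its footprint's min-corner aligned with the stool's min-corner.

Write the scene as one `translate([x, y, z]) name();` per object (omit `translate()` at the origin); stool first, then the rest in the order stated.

stool();
translate([0, 0, 407]) spool();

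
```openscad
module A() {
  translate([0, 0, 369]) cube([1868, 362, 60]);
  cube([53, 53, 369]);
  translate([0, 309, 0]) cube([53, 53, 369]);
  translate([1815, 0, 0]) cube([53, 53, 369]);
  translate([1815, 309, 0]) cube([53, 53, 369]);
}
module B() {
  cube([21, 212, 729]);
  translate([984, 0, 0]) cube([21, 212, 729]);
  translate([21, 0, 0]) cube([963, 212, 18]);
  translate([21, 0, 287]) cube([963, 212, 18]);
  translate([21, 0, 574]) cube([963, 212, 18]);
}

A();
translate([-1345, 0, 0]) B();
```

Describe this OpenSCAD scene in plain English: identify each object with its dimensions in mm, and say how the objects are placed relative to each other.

A is a long wooden bench with a 1868 mm (x) × 362 mm (y) seat, 60 mm thick, its top surface 429 mm above the floor. Four 53 mm square legs at the seat corners, flush with the edges, run from z = 0 to the seat underside.

B is an open bookshelf. Two side panels, each 21 mm thick, 212 mm deep and 729 mm tall, stand 1005 mm apart (outside-to-outside). Between them sit 3 shelves, each 18 mm thick and 212 mm deep, spanning the full gap between the sides. The bottom shelf rests on the floor (its underside at z = 0) and the clear gap between one shelf's top and the next shelf's underside is 269 mm.

The bookshelf is on the floor beside the bench on its −x side.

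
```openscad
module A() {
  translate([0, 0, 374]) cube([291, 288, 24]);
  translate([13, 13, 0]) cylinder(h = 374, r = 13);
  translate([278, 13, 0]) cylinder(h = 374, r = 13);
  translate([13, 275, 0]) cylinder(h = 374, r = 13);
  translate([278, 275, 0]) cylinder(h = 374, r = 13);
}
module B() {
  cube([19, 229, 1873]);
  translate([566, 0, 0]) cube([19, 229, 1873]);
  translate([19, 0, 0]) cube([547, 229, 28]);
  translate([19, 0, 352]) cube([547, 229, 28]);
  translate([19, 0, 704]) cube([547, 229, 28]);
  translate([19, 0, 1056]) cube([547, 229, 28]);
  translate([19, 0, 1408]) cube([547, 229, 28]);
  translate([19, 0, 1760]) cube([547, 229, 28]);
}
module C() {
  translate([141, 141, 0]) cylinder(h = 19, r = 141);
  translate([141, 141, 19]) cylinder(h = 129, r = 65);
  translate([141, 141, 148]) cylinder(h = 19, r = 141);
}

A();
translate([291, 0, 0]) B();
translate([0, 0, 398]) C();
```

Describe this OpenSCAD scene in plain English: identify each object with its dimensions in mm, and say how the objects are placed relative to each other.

A is a four-legged stool. The seat is a 291×288×24 mm slab whose top surface is at z = 398 mm; four round legs, each 26 mm in diameter, run from the floor (z = 0) to the underside of the seat, each leg's axis is inset half a diameter from the nearest pair of seat edges (so the leg's bounding box is flush with the corner).

B is a bookshelf 585 mm wide overall, 229 mm deep and 1873 mm tall. The two sides are 19 mm thick vertical panels. 6 horizontal shelves of 28 mm thickness span between the inner faces of the sides; the lowest shelf sits on the floor and shelves are stacked with a clear vertical gap of 324 mm between each pair.

C is a spool: two coaxial disc flanges of radius 141 mm and thickness 19 mm, joined by a core cylinder of radius 65 mm and height 129 mm. The lower flange rests on z = 0 and the three cylinders share a vertical axis.

The bookshelf is against the stool's +x side, with their −y faces flush. The spool is on top of the stool.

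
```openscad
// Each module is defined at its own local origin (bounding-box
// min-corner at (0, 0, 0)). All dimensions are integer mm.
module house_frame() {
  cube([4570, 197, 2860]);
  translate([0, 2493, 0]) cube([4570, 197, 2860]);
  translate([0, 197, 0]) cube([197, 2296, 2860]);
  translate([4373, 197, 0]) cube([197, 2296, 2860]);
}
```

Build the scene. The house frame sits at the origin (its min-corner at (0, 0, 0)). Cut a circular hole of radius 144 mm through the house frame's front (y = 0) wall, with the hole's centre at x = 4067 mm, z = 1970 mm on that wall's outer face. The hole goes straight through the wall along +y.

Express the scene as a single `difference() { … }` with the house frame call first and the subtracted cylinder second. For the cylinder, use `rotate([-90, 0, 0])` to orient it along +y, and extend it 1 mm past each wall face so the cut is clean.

difference() {
  house_frame();
  translate([4067, -1, 1970]) rotate([-90, 0, 0]) cylinder(h = 199, r = 144);
}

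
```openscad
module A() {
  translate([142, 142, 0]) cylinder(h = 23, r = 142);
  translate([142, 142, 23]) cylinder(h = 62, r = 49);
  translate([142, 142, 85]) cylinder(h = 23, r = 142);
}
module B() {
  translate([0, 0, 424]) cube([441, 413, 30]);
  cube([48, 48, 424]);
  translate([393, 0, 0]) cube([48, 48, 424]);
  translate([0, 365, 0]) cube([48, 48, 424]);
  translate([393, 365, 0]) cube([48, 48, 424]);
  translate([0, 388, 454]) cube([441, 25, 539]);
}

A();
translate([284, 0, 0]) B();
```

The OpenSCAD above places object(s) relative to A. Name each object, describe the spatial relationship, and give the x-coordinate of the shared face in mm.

The spool's +x face and the chair's −x face are both at x = 284 mm.

A is a spool. B is a chair. The chair is against the spool's +x side, with their −y faces flush. The x-coordinate of the shared face is 284 mm.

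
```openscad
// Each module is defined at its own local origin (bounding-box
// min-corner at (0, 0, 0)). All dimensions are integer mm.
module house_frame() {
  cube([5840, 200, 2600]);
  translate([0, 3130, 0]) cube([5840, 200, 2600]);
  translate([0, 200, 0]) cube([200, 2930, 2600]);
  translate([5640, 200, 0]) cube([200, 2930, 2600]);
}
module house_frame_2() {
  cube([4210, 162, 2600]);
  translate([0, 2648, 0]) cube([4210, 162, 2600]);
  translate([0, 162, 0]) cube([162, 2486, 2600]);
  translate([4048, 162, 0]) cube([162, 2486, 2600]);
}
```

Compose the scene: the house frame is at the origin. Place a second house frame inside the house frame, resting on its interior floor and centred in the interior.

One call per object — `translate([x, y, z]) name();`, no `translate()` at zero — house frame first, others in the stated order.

house_frame();
translate([815, 260, 0]) house_frame_2();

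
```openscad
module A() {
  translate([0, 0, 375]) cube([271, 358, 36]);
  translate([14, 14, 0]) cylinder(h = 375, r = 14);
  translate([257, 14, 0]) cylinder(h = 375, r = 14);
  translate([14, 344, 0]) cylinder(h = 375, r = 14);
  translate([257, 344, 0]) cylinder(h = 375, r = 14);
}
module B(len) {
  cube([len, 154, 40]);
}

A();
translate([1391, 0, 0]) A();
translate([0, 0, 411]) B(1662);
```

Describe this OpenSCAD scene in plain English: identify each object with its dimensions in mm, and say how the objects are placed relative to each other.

A is a simple wooden stool: a rectangular seat 271 mm (x) by 358 mm (y), 36 mm thick, top face at z = 411 mm, on four round legs, each 28 mm in diameter. The legs rest on z = 0, each leg's axis is inset half a diameter from the nearest pair of seat edges (so the leg's bounding box is flush with the corner).

B is a rectangular beam 1662 mm long (x), 154 mm deep (y), 40 mm thick (z).

The beam spans the tops of two stools placed 1120 mm apart, resting at z = 411 mm.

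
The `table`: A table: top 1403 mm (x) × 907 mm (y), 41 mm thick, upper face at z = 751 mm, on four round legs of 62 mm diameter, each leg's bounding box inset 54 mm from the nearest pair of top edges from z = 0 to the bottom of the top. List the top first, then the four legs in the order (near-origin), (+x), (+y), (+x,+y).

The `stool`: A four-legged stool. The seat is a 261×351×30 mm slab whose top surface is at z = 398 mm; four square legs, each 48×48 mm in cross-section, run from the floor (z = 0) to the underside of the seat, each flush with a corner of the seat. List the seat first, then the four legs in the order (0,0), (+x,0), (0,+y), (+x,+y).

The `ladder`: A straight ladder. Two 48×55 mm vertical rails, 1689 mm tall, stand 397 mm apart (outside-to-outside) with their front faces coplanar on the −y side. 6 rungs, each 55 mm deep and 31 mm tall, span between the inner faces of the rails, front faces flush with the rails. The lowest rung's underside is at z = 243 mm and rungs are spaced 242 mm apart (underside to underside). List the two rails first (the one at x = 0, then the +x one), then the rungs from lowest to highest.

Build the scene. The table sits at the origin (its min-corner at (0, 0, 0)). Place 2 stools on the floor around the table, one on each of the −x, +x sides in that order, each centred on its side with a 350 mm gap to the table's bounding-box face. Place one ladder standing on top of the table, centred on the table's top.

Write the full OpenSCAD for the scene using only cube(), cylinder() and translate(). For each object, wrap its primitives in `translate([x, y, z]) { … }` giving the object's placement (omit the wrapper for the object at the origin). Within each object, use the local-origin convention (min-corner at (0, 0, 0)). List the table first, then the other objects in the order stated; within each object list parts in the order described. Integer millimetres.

translate([0, 0, 710]) cube([1403, 907, 41]);
translate([85, 85, 0]) cylinder(h = 710, r = 31);
translate([1318, 85, 0]) cylinder(h = 710, r = 31);
translate([85, 822, 0]) cylinder(h = 710, r = 31);
translate([1318, 822, 0]) cylinder(h = 710, r = 31);
translate([-611, 278, 0]) {
  translate([0, 0, 368]) cube([261, 351, 30]);
  cube([48, 48, 368]);
  translate([213, 0, 0]) cube([48, 48, 368]);
  translate([0, 303, 0]) cube([48, 48, 368]);
  translate([213, 303, 0]) cube([48, 48, 368]);
}
translate([1753, 278, 0]) {
  translate([0, 0, 368]) cube([261, 351, 30]);
  cube([48, 48, 368]);
  translate([213, 0, 0]) cube([48, 48, 368]);
  translate([0, 303, 0]) cube([48, 48, 368]);
  translate([213, 303, 0]) cube([48, 48, 368]);
}
translate([503, 426, 751]) {
  cube([48, 55, 1689]);
  translate([349, 0, 0]) cube([48, 55, 1689]);
  translate([48, 0, 243]) cube([301, 55, 31]);
  translate([48, 0, 485]) cube([301, 55, 31]);
  translate([48, 0, 727]) cube([301, 55, 31]);
  translate([48, 0, 969]) cube([301, 55, 31]);
  translate([48, 0, 1211]) cube([301, 55, 31]);
  translate([48, 0, 1453]) cube([301, 55, 31]);
}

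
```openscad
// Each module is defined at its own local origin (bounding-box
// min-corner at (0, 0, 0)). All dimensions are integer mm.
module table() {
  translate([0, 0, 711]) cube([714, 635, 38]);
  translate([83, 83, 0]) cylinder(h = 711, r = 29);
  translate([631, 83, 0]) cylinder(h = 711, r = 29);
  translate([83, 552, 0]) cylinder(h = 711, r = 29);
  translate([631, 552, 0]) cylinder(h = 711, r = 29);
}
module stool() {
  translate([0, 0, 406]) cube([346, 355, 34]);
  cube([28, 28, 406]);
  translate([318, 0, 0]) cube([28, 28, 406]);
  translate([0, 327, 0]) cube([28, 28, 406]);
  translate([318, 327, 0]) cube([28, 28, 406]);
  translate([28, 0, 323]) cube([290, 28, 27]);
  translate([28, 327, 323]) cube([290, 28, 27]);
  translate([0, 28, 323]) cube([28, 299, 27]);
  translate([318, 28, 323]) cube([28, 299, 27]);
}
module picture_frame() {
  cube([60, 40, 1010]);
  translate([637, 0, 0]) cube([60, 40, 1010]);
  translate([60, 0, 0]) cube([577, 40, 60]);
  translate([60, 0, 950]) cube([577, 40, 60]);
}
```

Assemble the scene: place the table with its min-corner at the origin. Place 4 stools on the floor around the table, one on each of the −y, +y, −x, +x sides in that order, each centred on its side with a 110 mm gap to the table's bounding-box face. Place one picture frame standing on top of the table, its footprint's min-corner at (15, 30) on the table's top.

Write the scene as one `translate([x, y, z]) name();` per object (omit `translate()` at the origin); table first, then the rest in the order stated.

table();
translate([184, -465, 0]) stool();
translate([184, 745, 0]) stool();
translate([-456, 140, 0]) stool();
translate([824, 140, 0]) stool();
translate([15, 30, 749]) picture_frame();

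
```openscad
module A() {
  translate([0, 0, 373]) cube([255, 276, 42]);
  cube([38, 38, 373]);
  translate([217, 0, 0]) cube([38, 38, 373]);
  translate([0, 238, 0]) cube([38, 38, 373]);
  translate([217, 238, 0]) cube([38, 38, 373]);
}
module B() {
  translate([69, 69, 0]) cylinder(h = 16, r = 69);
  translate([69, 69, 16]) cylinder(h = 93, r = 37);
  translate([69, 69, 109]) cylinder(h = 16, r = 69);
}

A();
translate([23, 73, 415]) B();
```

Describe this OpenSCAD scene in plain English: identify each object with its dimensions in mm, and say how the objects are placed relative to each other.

A is a simple wooden stool: a rectangular seat 255 mm (x) by 276 mm (y), 42 mm thick, top face at z = 415 mm, on four square legs, each 38×38 mm in cross-section. The legs rest on z = 0, each flush with a corner of the seat.

B is a spool: two coaxial disc flanges of radius 69 mm and thickness 16 mm, joined by a core cylinder of radius 37 mm and height 93 mm. The lower flange rests on z = 0 and the three cylinders share a vertical axis.

The spool is on top of the stool.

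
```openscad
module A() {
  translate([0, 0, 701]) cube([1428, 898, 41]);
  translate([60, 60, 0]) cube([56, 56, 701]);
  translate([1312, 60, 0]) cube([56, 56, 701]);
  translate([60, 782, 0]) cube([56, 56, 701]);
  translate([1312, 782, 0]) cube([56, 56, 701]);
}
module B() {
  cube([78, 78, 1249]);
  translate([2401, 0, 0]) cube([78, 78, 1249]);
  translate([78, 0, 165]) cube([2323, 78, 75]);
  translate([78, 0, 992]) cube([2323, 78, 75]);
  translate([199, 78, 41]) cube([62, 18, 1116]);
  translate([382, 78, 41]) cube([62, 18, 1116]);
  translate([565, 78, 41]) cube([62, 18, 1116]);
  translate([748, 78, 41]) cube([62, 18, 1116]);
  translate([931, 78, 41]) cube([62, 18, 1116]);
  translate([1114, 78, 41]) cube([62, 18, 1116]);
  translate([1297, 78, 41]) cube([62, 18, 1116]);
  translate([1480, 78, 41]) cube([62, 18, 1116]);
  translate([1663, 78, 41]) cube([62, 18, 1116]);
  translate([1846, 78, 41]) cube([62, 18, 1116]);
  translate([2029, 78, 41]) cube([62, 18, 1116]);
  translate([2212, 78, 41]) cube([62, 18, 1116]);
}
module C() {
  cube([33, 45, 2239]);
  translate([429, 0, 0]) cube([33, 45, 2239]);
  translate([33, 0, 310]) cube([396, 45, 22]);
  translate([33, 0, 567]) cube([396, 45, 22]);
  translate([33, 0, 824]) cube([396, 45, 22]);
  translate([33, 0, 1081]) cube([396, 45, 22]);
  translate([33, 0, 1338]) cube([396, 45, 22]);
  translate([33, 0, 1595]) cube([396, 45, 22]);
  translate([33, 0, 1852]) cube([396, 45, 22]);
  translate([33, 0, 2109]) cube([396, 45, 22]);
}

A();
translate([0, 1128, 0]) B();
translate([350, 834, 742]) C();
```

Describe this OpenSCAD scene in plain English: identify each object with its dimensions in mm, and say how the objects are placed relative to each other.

A is a rectangular dining table. The top is 1428×898×41 mm with its upper surface at z = 742 mm. It stands on four 56×56 mm square legs, each inset 60 mm from the nearest pair of top edges, running from the floor to the underside of the top.

B is a fence section. Two 78×78 mm posts, 1249 mm tall, stand on the floor with a clear span of 2323 mm between their inner faces. Two horizontal rails of 78×75 mm section span the gap between the posts with their undersides at z = 165 mm and z = 992 mm, flush with the posts' −y face. 12 pickets, each 62 mm wide, 18 mm thick and 1116 mm tall, are fixed to the +y face of the rails with their bottoms at z = 41 mm, evenly spaced across the span with equal gaps (rounded down to the nearest mm) at the −x end and between each pair — any rounding remainder accumulates at the +x end.

C is a wooden ladder with two side rails of 33×45 mm section and 2239 mm height, set 462 mm apart overall. Between them run 8 rectangular rungs (45 mm deep, 22 mm thick), front faces flush with the rails' −y face. The bottom of the first rung is 310 mm above the floor and each subsequent rung is 257 mm higher than the one below.

The fence section is on the floor beside the table on its +y side. The ladder is on top of the table.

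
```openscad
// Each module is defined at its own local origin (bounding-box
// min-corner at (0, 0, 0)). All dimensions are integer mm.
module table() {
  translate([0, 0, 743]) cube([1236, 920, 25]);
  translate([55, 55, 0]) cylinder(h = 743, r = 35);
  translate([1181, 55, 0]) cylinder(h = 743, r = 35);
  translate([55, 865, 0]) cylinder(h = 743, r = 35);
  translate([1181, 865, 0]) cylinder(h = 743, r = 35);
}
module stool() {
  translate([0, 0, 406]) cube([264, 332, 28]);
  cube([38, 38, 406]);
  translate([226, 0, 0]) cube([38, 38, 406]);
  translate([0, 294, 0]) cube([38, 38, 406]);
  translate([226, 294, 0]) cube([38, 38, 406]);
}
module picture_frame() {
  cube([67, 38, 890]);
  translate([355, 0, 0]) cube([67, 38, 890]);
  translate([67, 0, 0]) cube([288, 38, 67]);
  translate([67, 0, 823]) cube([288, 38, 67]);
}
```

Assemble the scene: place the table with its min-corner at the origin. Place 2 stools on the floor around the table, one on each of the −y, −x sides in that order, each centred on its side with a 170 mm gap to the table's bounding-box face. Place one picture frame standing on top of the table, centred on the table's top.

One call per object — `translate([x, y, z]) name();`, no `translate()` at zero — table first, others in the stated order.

table();
translate([486, -502, 0]) stool();
translate([-434, 294, 0]) stool();
translate([407, 441, 768]) picture_frame();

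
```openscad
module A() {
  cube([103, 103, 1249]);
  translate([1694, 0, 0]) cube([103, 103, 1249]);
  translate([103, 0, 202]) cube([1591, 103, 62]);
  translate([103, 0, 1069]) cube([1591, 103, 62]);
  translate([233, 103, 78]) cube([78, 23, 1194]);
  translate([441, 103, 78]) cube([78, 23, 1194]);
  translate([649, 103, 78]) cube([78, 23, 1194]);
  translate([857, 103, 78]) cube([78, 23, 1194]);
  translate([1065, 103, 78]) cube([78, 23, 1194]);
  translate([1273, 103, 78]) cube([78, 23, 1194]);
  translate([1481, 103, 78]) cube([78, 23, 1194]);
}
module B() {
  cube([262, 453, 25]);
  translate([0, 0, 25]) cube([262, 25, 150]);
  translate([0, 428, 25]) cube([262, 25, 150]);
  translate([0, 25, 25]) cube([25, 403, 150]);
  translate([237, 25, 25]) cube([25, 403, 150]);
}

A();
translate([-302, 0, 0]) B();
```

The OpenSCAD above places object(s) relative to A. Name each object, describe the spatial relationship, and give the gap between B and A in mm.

A is a fence section. B is an open box. The open box is on the floor beside the fence section on its −x side. The gap between the open box and the fence section is 40 mm.

The open box's nearest face is 40 mm from the fence section's −x face.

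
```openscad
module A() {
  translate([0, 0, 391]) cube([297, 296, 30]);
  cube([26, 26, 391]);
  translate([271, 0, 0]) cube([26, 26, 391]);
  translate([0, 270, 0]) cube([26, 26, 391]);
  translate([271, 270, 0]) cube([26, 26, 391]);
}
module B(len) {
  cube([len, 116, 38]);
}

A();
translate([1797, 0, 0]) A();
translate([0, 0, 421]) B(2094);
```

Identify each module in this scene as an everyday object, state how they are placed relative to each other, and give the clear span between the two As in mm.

Second stool starts at x = 1797; first ends at x = 297; clear span = 1797 − 297 = 1500 mm.

A is a stool. B is a beam. A beam spans the tops of two stools. The clear span between the two stools is 1500 mm.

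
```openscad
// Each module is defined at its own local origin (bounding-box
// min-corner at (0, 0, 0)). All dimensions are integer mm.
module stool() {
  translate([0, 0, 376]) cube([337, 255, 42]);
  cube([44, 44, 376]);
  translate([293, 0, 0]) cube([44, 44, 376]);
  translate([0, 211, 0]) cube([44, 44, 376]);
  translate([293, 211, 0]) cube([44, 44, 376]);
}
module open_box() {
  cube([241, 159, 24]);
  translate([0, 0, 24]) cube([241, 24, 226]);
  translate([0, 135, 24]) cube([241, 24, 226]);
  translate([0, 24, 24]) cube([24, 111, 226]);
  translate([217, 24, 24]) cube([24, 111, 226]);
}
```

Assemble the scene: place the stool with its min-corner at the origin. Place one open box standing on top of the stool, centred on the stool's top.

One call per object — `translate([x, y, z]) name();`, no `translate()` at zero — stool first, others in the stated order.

stool();
translate([48, 48, 418]) open_box();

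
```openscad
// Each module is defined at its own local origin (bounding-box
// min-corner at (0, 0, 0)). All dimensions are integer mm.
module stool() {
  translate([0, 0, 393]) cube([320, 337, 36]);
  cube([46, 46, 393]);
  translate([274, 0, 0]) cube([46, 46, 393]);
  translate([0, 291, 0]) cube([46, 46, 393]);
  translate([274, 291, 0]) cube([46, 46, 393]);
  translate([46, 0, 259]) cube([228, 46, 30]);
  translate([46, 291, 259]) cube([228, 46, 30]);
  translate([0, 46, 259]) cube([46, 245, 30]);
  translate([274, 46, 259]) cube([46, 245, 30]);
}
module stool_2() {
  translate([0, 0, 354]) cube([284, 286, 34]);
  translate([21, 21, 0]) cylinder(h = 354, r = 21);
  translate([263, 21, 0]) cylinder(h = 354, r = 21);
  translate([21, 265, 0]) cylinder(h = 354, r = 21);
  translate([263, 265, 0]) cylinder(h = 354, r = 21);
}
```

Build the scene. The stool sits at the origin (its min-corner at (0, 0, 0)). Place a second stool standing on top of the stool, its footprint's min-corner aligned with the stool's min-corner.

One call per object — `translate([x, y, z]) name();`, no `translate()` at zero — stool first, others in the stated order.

stool();
translate([0, 0, 429]) stool_2();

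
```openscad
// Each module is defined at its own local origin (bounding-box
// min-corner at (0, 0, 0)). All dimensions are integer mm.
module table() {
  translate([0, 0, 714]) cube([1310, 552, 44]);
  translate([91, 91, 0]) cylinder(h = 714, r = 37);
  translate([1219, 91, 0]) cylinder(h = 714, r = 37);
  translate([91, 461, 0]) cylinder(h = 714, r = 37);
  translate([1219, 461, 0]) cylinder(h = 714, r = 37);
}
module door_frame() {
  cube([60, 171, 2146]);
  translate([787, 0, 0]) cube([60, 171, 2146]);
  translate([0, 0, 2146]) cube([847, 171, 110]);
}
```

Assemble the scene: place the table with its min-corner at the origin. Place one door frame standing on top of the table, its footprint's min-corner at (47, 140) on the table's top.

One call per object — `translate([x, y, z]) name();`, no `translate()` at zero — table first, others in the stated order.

table();
translate([47, 140, 758]) door_frame();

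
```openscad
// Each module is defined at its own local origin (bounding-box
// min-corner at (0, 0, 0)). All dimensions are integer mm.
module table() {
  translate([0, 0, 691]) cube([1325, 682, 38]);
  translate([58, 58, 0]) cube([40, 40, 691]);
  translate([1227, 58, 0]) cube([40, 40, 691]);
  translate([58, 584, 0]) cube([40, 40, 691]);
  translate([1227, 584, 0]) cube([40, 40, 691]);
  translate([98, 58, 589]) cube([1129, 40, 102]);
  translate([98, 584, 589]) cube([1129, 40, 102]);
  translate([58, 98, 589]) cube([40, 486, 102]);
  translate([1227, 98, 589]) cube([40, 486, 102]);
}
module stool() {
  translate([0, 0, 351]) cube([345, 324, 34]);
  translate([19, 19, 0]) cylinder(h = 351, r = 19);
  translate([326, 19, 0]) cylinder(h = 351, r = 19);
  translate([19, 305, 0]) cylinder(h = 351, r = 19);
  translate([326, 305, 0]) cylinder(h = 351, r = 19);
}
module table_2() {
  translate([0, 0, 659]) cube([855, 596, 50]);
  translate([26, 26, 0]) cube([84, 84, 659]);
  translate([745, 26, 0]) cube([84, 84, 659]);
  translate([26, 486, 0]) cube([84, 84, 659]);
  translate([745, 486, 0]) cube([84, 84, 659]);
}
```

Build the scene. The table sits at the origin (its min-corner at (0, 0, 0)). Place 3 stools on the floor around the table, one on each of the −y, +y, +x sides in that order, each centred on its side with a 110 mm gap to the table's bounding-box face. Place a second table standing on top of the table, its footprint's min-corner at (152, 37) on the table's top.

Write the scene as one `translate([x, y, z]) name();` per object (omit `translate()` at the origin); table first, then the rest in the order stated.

table();
translate([490, -434, 0]) stool();
translate([490, 792, 0]) stool();
translate([1435, 179, 0]) stool();
translate([152, 37, 729]) table_2();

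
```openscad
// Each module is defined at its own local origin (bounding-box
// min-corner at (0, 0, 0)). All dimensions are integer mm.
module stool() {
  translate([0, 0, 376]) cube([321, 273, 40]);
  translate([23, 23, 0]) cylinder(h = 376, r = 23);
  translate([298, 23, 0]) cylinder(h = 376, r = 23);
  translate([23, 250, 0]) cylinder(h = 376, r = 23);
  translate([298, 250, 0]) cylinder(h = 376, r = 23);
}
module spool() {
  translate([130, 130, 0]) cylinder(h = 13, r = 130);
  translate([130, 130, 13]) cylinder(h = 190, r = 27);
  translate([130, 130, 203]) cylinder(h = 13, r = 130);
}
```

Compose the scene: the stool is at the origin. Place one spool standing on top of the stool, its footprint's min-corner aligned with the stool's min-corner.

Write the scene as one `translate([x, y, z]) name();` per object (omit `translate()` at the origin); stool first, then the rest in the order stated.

stool();
translate([0, 0, 416]) spool();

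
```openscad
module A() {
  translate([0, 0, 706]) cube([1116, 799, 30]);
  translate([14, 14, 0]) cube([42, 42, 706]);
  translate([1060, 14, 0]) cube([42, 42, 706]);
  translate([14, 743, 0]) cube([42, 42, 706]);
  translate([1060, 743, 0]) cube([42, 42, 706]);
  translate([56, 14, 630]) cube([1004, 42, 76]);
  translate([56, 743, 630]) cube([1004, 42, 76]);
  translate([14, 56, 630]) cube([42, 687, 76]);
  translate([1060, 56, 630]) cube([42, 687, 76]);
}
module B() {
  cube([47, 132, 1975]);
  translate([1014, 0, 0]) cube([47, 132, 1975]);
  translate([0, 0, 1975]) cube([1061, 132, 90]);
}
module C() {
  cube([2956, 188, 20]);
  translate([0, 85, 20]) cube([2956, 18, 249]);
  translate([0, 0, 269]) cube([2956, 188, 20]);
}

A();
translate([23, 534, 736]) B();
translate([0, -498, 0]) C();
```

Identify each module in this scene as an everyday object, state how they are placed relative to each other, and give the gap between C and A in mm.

The I-beam's nearest face is 310 mm from the table's −y face.

A is a table. B is a door frame. C is an I-beam. The door frame is on top of the table. The I-beam is on the floor beside the table on its −y side. The gap between the I-beam and the table is 310 mm.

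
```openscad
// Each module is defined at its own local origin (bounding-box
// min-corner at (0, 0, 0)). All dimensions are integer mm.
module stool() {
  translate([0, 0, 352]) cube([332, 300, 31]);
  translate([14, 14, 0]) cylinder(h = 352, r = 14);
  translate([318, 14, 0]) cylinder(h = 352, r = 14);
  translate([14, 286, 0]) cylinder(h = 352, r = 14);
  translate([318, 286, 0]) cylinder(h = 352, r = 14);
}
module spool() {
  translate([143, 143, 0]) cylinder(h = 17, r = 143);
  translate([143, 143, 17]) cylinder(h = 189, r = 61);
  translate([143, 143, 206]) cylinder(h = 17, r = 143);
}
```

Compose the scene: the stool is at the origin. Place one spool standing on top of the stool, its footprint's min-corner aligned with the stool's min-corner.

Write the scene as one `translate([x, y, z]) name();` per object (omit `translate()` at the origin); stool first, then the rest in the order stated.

stool();
translate([0, 0, 383]) spool();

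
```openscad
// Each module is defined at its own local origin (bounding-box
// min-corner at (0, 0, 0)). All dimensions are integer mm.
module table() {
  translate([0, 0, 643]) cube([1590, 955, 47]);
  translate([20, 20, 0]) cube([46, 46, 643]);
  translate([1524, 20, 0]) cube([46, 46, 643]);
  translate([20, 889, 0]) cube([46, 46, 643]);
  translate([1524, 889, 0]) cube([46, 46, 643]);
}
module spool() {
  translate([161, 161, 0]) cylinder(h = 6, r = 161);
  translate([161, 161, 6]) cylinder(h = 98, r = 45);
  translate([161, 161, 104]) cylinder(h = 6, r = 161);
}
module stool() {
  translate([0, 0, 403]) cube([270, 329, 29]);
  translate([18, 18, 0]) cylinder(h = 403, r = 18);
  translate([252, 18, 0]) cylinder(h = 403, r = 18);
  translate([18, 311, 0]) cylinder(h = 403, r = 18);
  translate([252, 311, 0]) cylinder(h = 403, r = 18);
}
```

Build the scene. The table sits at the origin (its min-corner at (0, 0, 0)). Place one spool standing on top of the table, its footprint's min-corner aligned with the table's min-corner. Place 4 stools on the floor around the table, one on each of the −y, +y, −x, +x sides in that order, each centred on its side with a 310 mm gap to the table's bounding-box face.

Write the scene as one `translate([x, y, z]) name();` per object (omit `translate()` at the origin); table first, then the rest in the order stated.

table();
translate([0, 0, 690]) spool();
translate([660, -639, 0]) stool();
translate([660, 1265, 0]) stool();
translate([-580, 313, 0]) stool();
translate([1900, 313, 0]) stool();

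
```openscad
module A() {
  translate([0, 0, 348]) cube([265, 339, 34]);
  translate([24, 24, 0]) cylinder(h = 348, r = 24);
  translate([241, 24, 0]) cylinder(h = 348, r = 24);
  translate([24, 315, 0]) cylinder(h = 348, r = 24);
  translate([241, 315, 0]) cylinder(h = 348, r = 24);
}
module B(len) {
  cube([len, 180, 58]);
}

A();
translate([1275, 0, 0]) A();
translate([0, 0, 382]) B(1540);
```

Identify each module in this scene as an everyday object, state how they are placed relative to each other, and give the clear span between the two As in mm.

A is a stool. B is a beam. A beam spans the tops of two stools. The clear span between the two stools is 1010 mm.

Second stool starts at x = 1275; first ends at x = 265; clear span = 1275 − 265 = 1010 mm.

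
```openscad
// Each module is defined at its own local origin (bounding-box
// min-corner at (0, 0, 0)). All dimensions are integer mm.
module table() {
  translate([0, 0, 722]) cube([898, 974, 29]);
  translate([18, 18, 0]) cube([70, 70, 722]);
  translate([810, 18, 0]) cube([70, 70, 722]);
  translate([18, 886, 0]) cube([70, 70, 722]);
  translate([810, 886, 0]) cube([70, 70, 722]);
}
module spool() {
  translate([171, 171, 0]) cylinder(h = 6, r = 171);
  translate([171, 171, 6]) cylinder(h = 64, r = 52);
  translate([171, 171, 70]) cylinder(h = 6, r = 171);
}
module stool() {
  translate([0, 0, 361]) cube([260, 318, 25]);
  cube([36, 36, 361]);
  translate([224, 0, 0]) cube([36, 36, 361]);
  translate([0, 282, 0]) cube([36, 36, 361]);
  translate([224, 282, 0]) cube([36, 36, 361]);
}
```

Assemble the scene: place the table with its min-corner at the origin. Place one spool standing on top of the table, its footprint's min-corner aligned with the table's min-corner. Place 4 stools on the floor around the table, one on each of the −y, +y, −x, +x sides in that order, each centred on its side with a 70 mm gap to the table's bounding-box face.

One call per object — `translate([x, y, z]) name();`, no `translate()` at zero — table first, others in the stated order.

table();
translate([0, 0, 751]) spool();
translate([319, -388, 0]) stool();
translate([319, 1044, 0]) stool();
translate([-330, 328, 0]) stool();
translate([968, 328, 0]) stool();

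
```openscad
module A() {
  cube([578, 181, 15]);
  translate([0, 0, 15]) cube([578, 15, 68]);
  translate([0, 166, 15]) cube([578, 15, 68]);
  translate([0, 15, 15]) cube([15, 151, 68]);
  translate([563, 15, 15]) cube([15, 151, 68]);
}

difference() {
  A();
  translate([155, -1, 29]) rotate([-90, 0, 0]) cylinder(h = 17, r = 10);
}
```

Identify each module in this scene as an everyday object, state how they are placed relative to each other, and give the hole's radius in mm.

A is an open box. The open box has a circular hole through its front wall. The hole's radius is 10 mm.

The subtracted cylinder has r = 10 mm.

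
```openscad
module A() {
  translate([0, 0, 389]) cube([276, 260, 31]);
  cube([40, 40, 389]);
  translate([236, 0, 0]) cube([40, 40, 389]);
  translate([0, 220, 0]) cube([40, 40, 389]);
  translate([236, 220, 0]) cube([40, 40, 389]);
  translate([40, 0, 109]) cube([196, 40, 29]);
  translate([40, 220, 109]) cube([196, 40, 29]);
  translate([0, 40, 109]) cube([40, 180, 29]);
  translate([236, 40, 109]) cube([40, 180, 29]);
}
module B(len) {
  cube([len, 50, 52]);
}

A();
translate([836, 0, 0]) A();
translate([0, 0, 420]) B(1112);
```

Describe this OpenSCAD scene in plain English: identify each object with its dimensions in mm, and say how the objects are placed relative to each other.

A is a simple wooden stool: a rectangular seat 276 mm (x) by 260 mm (y), 31 mm thick, top face at z = 420 mm, on four square legs, each 40×40 mm in cross-section. The legs rest on z = 0, each flush with a corner of the seat. Four stretchers, 40 mm wide and 29 mm tall, connect adjacent legs with their undersides at z = 109 mm, each running between the inner faces of the legs it joins and aligned with the legs' outer faces on the other axis.

B is a rectangular beam 1112 mm long (x), 50 mm deep (y), 52 mm thick (z).

The beam spans the tops of two stools placed 560 mm apart, resting at z = 420 mm.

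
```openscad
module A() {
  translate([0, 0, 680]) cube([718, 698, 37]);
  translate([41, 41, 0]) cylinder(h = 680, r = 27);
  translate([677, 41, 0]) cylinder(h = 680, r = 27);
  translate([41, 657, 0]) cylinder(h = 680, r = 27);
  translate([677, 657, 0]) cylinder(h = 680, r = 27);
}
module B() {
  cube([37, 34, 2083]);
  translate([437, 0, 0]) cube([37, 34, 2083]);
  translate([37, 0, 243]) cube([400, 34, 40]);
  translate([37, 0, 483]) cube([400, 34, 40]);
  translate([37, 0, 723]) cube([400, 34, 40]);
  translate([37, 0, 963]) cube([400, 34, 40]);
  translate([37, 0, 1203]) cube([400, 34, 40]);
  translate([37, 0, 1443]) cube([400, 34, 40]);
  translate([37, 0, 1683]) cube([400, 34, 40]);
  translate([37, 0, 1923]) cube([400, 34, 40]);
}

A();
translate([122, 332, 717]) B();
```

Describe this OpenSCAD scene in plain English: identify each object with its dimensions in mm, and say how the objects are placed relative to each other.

A is a rectangular dining table. The top is 718×698×37 mm with its upper surface at z = 717 mm. It stands on four round legs of 54 mm diameter, each leg's bounding box inset 14 mm from the nearest pair of top edges, running from the floor to the underside of the top.

B is a wooden ladder with two side rails of 37×34 mm section and 2083 mm height, set 474 mm apart overall. Between them run 8 rectangular rungs (34 mm deep, 40 mm thick), front faces flush with the rails' −y face. The bottom of the first rung is 243 mm above the floor and each subsequent rung is 240 mm higher than the one below.

The ladder is on top of the table, centred.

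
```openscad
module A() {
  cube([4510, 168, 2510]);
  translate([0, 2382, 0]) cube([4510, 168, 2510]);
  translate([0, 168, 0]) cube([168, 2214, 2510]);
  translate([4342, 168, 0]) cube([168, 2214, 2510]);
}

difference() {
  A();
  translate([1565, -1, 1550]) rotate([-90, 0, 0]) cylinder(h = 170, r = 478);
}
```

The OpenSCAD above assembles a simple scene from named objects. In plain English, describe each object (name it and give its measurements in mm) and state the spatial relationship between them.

A is a box-shaped house frame (walls only): outside footprint 4510×2550 mm, wall height 2510 mm, wall thickness 168 mm. The two y-facing walls run the full x-width; the two x-facing walls fit between the inner faces of the y-facing walls.

The house frame has a circular hole of radius 478 mm through its front wall, centred at (x = 1565, z = 1550).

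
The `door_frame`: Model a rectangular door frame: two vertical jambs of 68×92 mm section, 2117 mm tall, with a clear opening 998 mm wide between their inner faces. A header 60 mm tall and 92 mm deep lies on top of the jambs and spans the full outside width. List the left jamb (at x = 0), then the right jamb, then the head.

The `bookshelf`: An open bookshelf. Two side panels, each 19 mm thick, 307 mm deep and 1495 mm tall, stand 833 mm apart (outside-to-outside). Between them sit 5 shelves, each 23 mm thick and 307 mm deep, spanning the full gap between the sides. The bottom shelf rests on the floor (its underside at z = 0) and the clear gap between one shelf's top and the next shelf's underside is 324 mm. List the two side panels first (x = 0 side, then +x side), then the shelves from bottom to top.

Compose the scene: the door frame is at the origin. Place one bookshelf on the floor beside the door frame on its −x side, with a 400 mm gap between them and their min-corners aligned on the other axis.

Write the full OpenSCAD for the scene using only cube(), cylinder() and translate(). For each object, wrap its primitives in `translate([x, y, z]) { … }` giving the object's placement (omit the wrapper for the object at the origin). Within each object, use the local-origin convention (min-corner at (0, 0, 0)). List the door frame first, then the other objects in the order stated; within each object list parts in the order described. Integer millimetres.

cube([68, 92, 2117]);
translate([1066, 0, 0]) cube([68, 92, 2117]);
translate([0, 0, 2117]) cube([1134, 92, 60]);
translate([-1233, 0, 0]) {
  cube([19, 307, 1495]);
  translate([814, 0, 0]) cube([19, 307, 1495]);
  translate([19, 0, 0]) cube([795, 307, 23]);
  translate([19, 0, 347]) cube([795, 307, 23]);
  translate([19, 0, 694]) cube([795, 307, 23]);
  translate([19, 0, 1041]) cube([795, 307, 23]);
  translate([19, 0, 1388]) cube([795, 307, 23]);
}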